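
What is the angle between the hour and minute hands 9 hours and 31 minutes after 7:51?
First find the time 9 hours and 31 minutes after 7:51.
Total minutes: 7 x 60 + 51 + 9 x 60 + 31 = 1042.
1042 mod 720 = 322 minutes = 5:22.
Now compute the angle at 5:22:
Hour hand: 5 x 30 + 22 x 0.5 = 161 degrees
Minute hand: 22 x 6 = 132 degrees
Difference: |161 - 132| = 29 degrees
The angle is 29 degrees

Final answer: 29 degrees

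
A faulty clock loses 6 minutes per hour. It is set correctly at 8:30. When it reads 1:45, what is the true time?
For every 60 true minutes, the faulty clock advances 54 minutes, so 1 faulty-clock minute corresponds to 60/54 true minutes.
From 8:30 to 1:45 on the faulty dial is 315 minutes.
True elapsed: 315 x 60/54 = 350 minutes = 5 hours and 50 minutes.
True time: 8:30 + 5 hours and 50 minutes = 2:20.

Final answer: 2:20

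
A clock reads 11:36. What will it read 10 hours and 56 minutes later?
Starting time: 11:36
Adding 56 minutes to 36 minutes: 36 + 56 = 92 minutes = 1 hour and 32 minutes
Adding 10 hours: 11 + 10 + 1 (carry) = 22 - 12 = 10
Final time: 10:32

Final answer: 10:32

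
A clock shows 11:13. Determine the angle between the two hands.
Hour hand position: 11 x 30 + 13 x 0.5 = 336.5 degrees
Minute hand position: 13 x 6 = 78 degrees
Difference: |336.5 - 78| = 258.5 degrees
Since 258.5 > 180, the smaller angle is 360 - 258.5 = 101.5 degrees

Final answer: 101.5 degrees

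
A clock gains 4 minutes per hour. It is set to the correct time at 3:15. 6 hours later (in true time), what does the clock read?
For every 60 true minutes, the faulty clock advances 60 + 4 = 64 minutes.
True elapsed: 6 hours = 360 minutes.
Faulty clock advances: 360 x 64/60 = 384 minutes (drift: 24 minutes ahead).
Shown time: 3:15 + 384 minutes = 9:39.

Final answer: 9:39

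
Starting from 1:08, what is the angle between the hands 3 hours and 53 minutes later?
First find the time 3 hours and 53 minutes after 1:08.
Total minutes: 1 x 60 + 8 + 3 x 60 + 53 = 301.
301 mod 720 = 301 minutes = 5:01.
Now compute the angle at 5:01:
Hour hand: 5 x 30 + 1 x 0.5 = 150.5 degrees
Minute hand: 1 x 6 = 6 degrees
Difference: |150.5 - 6| = 144.5 degrees
The angle is 144.5 degrees

Final answer: 144.5 degrees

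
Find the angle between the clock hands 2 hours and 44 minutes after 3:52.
First find the time 2 hours and 44 minutes after 3:52.
Total minutes: 3 x 60 + 52 + 2 x 60 + 44 = 396.
396 mod 720 = 396 minutes = 6:36.
Now compute the angle at 6:36:
Hour hand: 6 x 30 + 36 x 0.5 = 198 degrees
Minute hand: 36 x 6 = 216 degrees
Difference: |198 - 216| = 18 degrees
The angle is 18 degrees

Final answer: 18 degrees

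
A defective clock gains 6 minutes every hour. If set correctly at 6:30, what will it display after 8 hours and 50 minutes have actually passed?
For every 60 true minutes, the faulty clock advances 60 + 6 = 66 minutes.
True elapsed: 8 hours and 50 minutes = 530 minutes.
Faulty clock advances: 530 x 66/60 = 583 minutes (drift: 53 minutes ahead).
Shown time: 6:30 + 583 minutes = 4:13.

Final answer: 4:13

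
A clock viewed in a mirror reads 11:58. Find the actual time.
Reflection across the vertical (12-6) axis maps a hand at angle A degrees to (360 - A) degrees, which sends a reading of T minutes past 12:00 to (720 - T) minutes past 12:00.
Mirror reads 11:58 = 718 minutes past 12:00.
Actual time: (720 - 718) mod 720 = 2 minutes = 12:02.

Final answer: 12:02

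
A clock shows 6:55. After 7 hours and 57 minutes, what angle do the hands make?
First find the time 7 hours and 57 minutes after 6:55.
Total minutes: 6 x 60 + 55 + 7 x 60 + 57 = 892.
892 mod 720 = 172 minutes = 2:52.
Now compute the angle at 2:52:
Hour hand: 2 x 30 + 52 x 0.5 = 86 degrees
Minute hand: 52 x 6 = 312 degrees
Difference: |86 - 312| = 226 degrees
Smaller angle: 360 - 226 = 134 degrees

Final answer: 134 degrees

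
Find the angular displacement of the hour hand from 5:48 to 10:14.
The hour hand moves 0.5 degrees per minute.
Time elapsed: 10:14 - 5:48 = 266 minutes
Angular displacement: 266 x 0.5 = 133 degrees

Final answer: 133 degrees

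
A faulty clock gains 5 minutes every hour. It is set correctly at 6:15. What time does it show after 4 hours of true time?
For every 60 true minutes, the faulty clock advances 60 + 5 = 65 minutes.
True elapsed: 4 hours = 240 minutes.
Faulty clock advances: 240 x 65/60 = 260 minutes (drift: 20 minutes ahead).
Shown time: 6:15 + 260 minutes = 10:35.

Final answer: 10:35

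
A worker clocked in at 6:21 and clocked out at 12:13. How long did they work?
From 6:21 to 12:13:
(12 x 60 + 13) - (6 x 60 + 21) = 733 - 381 = 352 minutes
= 5 hours and 52 minutes

Final answer: 5 hours and 52 minutes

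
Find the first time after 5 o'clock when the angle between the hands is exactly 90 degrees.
At t minutes past 5:00, the hour hand is at 30 x 5 + 0.5t degrees and the minute hand is at 6t degrees.
The smaller angle between them is 90 degrees when |30H - 5.5t| = 90 or |30H - 5.5t| = 270.
With H = 5, solve 30 x 5 - 5.5t = +/- target for each target:
  t = (30 x 5 - 90) / 5.5 = 10.91
  t = (30 x 5 + 90) / 5.5 = 43.64
  t = (30 x 5 - 270) / 5.5 = -21.82 (outside (0, 60))
  t = (30 x 5 + 270) / 5.5 = 76.36 (outside (0, 60))
Valid solutions in (0, 60): {10.91, 43.64} minutes.
The first occurrence is t = 10.91 minutes.
The hands form a 90-degree angle at 10.91 minutes past 5:00.

Final answer: 10.91 minutes past 5:00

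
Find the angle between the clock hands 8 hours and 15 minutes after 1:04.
First find the time 8 hours and 15 minutes after 1:04.
Total minutes: 1 x 60 + 4 + 8 x 60 + 15 = 559.
559 mod 720 = 559 minutes = 9:19.
Now compute the angle at 9:19:
Hour hand: 9 x 30 + 19 x 0.5 = 279.5 degrees
Minute hand: 19 x 6 = 114 degrees
Difference: |279.5 - 114| = 165.5 degrees
The angle is 165.5 degrees

Final answer: 165.5 degrees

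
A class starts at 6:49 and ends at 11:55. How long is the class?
From 6:49 to 11:55:
(11 x 60 + 55) - (6 x 60 + 49) = 715 - 409 = 306 minutes
= 5 hours and 6 minutes

Final answer: 5 hours and 6 minutes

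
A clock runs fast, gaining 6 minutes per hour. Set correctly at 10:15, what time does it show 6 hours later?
For every 60 true minutes, the faulty clock advances 60 + 6 = 66 minutes.
True elapsed: 6 hours = 360 minutes.
Faulty clock advances: 360 x 66/60 = 396 minutes (drift: 36 minutes ahead).
Shown time: 10:15 + 396 minutes = 4:51.

Final answer: 4:51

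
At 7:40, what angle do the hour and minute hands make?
Hour hand position: 7 x 30 + 40 x 0.5 = 230 degrees
Minute hand position: 40 x 6 = 240 degrees
Difference: |230 - 240| = 10 degrees
The angle between the hands is 10 degrees

Final answer: 10 degrees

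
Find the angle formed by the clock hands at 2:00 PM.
Hour hand position: 2 x 30 + 0 x 0.5 = 60 degrees
Minute hand position: 0 x 6 = 0 degrees
Difference: |60 - 0| = 60 degrees
The angle between the hands is 60 degrees

Final answer: 60 degrees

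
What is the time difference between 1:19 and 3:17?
From 1:19 to 3:17:
(3 x 60 + 17) - (1 x 60 + 19) = 197 - 79 = 118 minutes
= 1 hour and 58 minutes

Final answer: 1 hour and 58 minutes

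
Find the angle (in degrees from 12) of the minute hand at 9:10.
The minute hand moves 6 degrees per minute.
At 9:10: 10 x 6 = 60 degrees

Final answer: 60 degrees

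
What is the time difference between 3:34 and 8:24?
From 3:34 to 8:24:
(8 x 60 + 24) - (3 x 60 + 34) = 504 - 214 = 290 minutes
= 4 hours and 50 minutes

Final answer: 4 hours and 50 minutes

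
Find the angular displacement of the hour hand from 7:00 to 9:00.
The hour hand moves 0.5 degrees per minute.
Time elapsed: 9:00 - 7:00 = 120 minutes
Angular displacement: 120 x 0.5 = 60 degrees

Final answer: 60 degrees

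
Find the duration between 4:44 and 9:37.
From 4:44 to 9:37:
(9 x 60 + 37) - (4 x 60 + 44) = 577 - 284 = 293 minutes
= 4 hours and 53 minutes

Final answer: 4 hours and 53 minutes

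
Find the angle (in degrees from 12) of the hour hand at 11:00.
The hour hand moves 30 degrees per hour and 0.5 degrees per minute.
At 11:00: (11) x 30 + 0 x 0.5 = 330 + 0 = 330 degrees

Final answer: 330 degrees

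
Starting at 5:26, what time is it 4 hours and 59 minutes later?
Starting time: 5:26
Adding 59 minutes to 26 minutes: 26 + 59 = 85 minutes = 1 hour and 25 minutes
Adding 4 hours: 5 + 4 + 1 (carry) = 10
Final time: 10:25

Final answer: 10:25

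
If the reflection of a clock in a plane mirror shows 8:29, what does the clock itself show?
Reflection across the vertical (12-6) axis maps a hand at angle A degrees to (360 - A) degrees, which sends a reading of T minutes past 12:00 to (720 - T) minutes past 12:00.
Mirror reads 8:29 = 509 minutes past 12:00.
Actual time: (720 - 509) mod 720 = 211 minutes = 3:31.

Final answer: 3:31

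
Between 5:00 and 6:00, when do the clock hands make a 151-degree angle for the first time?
At t minutes past 5:00, the hour hand is at 30 x 5 + 0.5t degrees and the minute hand is at 6t degrees.
The smaller angle between them is 151 degrees when |30H - 5.5t| = 151 or |30H - 5.5t| = 209.
With H = 5, solve 30 x 5 - 5.5t = +/- target for each target:
  t = (30 x 5 - 151) / 5.5 = -0.18 (outside (0, 60))
  t = (30 x 5 + 151) / 5.5 = 54.73
  t = (30 x 5 - 209) / 5.5 = -10.73 (outside (0, 60))
  t = (30 x 5 + 209) / 5.5 = 65.27 (outside (0, 60))
Valid solutions in (0, 60): {54.73} minutes.
The first occurrence is t = 54.73 minutes.
The hands form a 151-degree angle at 54.73 minutes past 5:00.

Final answer: 54.73 minutes past 5:00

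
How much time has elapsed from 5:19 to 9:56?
From 5:19 to 9:56:
(9 x 60 + 56) - (5 x 60 + 19) = 596 - 319 = 277 minutes
= 4 hours and 37 minutes

Final answer: 4 hours and 37 minutes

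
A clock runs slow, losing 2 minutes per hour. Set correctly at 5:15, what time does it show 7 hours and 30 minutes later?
For every 60 true minutes, the faulty clock advances 60 - 2 = 58 minutes.
True elapsed: 7 hours and 30 minutes = 450 minutes.
Faulty clock advances: 450 x 58/60 = 435 minutes (drift: 15 minutes behind).
Shown time: 5:15 + 435 minutes = 12:30.

Final answer: 12:30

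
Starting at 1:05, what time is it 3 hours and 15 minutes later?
Starting time: 1:05
Adding 15 minutes to 5 minutes: 5 + 15 = 20 minutes
Adding 3 hours: 1 + 3 = 4
Final time: 4:20

Final answer: 4:20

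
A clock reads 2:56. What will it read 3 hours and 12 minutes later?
Starting time: 2:56
Adding 12 minutes to 56 minutes: 56 + 12 = 68 minutes = 1 hour and 8 minutes
Adding 3 hours: 2 + 3 + 1 (carry) = 6
Final time: 6:08

Final answer: 6:08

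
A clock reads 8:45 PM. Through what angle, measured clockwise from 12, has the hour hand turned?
The hour hand moves 30 degrees per hour and 0.5 degrees per minute.
At 8:45: (8) x 30 + 45 x 0.5 = 240 + 22.5 = 262.5 degrees

Final answer: 262.5 degrees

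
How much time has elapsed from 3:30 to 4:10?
From 3:30 to 4:10:
(4 x 60 + 10) - (3 x 60 + 30) = 250 - 210 = 40 minutes
= 40 minutes

Final answer: 40 minutes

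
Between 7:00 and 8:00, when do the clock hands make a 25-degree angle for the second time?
At t minutes past 7:00, the hour hand is at 30 x 7 + 0.5t degrees and the minute hand is at 6t degrees.
The smaller angle between them is 25 degrees when |30H - 5.5t| = 25 or |30H - 5.5t| = 335.
With H = 7, solve 30 x 7 - 5.5t = +/- target for each target:
  t = (30 x 7 - 25) / 5.5 = 33.64
  t = (30 x 7 + 25) / 5.5 = 42.73
  t = (30 x 7 - 335) / 5.5 = -22.73 (outside (0, 60))
  t = (30 x 7 + 335) / 5.5 = 99.09 (outside (0, 60))
Valid solutions in (0, 60): {33.64, 42.73} minutes.
The second occurrence is t = 42.73 minutes.
The hands form a 25-degree angle at 42.73 minutes past 7:00.

Final answer: 42.73 minutes past 7:00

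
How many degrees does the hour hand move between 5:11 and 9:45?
The hour hand moves 0.5 degrees per minute.
Time elapsed: 9:45 - 5:11 = 274 minutes
Angular displacement: 274 x 0.5 = 137 degrees

Final answer: 137 degrees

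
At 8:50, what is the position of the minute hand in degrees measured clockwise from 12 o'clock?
The minute hand moves 6 degrees per minute.
At 8:50: 50 x 6 = 300 degrees

Final answer: 300 degrees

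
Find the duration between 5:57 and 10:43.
From 5:57 to 10:43:
(10 x 60 + 43) - (5 x 60 + 57) = 643 - 357 = 286 minutes
= 4 hours and 46 minutes

Final answer: 4 hours and 46 minutes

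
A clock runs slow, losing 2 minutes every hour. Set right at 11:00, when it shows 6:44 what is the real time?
For every 60 true minutes, the faulty clock advances 58 minutes, so 1 faulty-clock minute corresponds to 60/58 true minutes.
From 11:00 to 6:44 on the faulty dial is 464 minutes.
True elapsed: 464 x 60/58 = 480 minutes = 8 hours.
True time: 11:00 + 8 hours = 7:00.

Final answer: 7:00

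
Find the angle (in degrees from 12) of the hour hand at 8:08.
The hour hand moves 30 degrees per hour and 0.5 degrees per minute.
At 8:08: (8) x 30 + 8 x 0.5 = 240 + 4 = 244 degrees

Final answer: 244 degrees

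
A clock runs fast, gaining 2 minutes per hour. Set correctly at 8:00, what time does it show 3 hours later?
For every 60 true minutes, the faulty clock advances 60 + 2 = 62 minutes.
True elapsed: 3 hours = 180 minutes.
Faulty clock advances: 180 x 62/60 = 186 minutes (drift: 6 minutes ahead).
Shown time: 8:00 + 186 minutes = 11:06.

Final answer: 11:06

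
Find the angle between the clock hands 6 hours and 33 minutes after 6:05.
First find the time 6 hours and 33 minutes after 6:05.
Total minutes: 6 x 60 + 5 + 6 x 60 + 33 = 758.
758 mod 720 = 38 minutes = 12:38.
Now compute the angle at 12:38:
Hour hand: 0 x 30 + 38 x 0.5 = 19 degrees
Minute hand: 38 x 6 = 228 degrees
Difference: |19 - 228| = 209 degrees
Smaller angle: 360 - 209 = 151 degrees

Final answer: 151 degrees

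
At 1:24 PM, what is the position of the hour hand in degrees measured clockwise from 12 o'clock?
The hour hand moves 30 degrees per hour and 0.5 degrees per minute.
At 1:24: (1) x 30 + 24 x 0.5 = 30 + 12 = 42 degrees

Final answer: 42 degrees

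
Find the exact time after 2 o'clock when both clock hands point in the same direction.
The minute hand gains 5.5 degrees per minute on the hour hand.
At 2:00, the hour hand is at 60 degrees and the minute hand is at 0 degrees.
The gap is 60 degrees. Time to close: 60/5.5 = 60 x 2/11 = 10.91 minutes.
The hands overlap at 10.91 minutes past 2:00.

Final answer: 10.91 minutes past 2:00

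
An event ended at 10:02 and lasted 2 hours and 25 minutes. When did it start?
Starting time: 10:02 = 602 total minutes past 12:00
Subtracting: 2 hours and 25 minutes = 145 minutes
602 - 145 = 457 minutes
= 7 hours and 37 minutes past 12:00 = 7:37

Final answer: 7:37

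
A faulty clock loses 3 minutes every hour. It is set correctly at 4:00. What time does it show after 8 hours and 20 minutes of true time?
For every 60 true minutes, the faulty clock advances 60 - 3 = 57 minutes.
True elapsed: 8 hours and 20 minutes = 500 minutes.
Faulty clock advances: 500 x 57/60 = 475 minutes (drift: 25 minutes behind).
Shown time: 4:00 + 475 minutes = 11:55.

Final answer: 11:55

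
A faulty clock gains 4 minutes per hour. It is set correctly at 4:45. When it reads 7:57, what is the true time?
For every 60 true minutes, the faulty clock advances 64 minutes, so 1 faulty-clock minute corresponds to 60/64 true minutes.
From 4:45 to 7:57 on the faulty dial is 192 minutes.
True elapsed: 192 x 60/64 = 180 minutes = 3 hours.
True time: 4:45 + 3 hours = 7:45.

Final answer: 7:45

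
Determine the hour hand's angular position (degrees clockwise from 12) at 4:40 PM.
The hour hand moves 30 degrees per hour and 0.5 degrees per minute.
At 4:40: (4) x 30 + 40 x 0.5 = 120 + 20 = 140 degrees

Final answer: 140 degrees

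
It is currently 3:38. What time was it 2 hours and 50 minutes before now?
Starting time: 3:38 = 218 total minutes past 12:00
Subtracting: 2 hours and 50 minutes = 170 minutes
218 - 170 = 48 minutes
= 48 minutes past 12:00 = 12:48

Final answer: 12:48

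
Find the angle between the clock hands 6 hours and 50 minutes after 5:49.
First find the time 6 hours and 50 minutes after 5:49.
Total minutes: 5 x 60 + 49 + 6 x 60 + 50 = 759.
759 mod 720 = 39 minutes = 12:39.
Now compute the angle at 12:39:
Hour hand: 0 x 30 + 39 x 0.5 = 19.5 degrees
Minute hand: 39 x 6 = 234 degrees
Difference: |19.5 - 234| = 214.5 degrees
Smaller angle: 360 - 214.5 = 145.5 degrees

Final answer: 145.5 degrees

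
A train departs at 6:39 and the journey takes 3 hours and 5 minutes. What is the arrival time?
Starting time: 6:39
Adding 5 minutes to 39 minutes: 39 + 5 = 44 minutes
Adding 3 hours: 6 + 3 = 9
Final time: 9:44

Final answer: 9:44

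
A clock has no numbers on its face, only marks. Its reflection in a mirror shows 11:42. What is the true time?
Reflection across the vertical (12-6) axis maps a hand at angle A degrees to (360 - A) degrees, which sends a reading of T minutes past 12:00 to (720 - T) minutes past 12:00.
Mirror reads 11:42 = 702 minutes past 12:00.
Actual time: (720 - 702) mod 720 = 18 minutes = 12:18.

Final answer: 12:18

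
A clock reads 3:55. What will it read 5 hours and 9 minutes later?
Starting time: 3:55
Adding 9 minutes to 55 minutes: 55 + 9 = 64 minutes = 1 hour and 4 minutes
Adding 5 hours: 3 + 5 + 1 (carry) = 9
Final time: 9:04

Final answer: 9:04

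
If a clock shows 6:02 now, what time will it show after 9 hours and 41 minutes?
Starting time: 6:02
Adding 41 minutes to 2 minutes: 2 + 41 = 43 minutes
Adding 9 hours: 6 + 9 = 15 - 12 = 3
Final time: 3:43

Final answer: 3:43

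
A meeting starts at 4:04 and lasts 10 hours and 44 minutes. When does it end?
Starting time: 4:04
Adding 44 minutes to 4 minutes: 4 + 44 = 48 minutes
Adding 10 hours: 4 + 10 = 14 - 12 = 2
Final time: 2:48

Final answer: 2:48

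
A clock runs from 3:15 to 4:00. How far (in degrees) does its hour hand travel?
The hour hand moves 0.5 degrees per minute.
Time elapsed: 4:00 - 3:15 = 45 minutes
Angular displacement: 45 x 0.5 = 22.5 degrees

Final answer: 22.5 degrees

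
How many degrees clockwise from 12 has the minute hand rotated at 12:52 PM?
The minute hand moves 6 degrees per minute.
At 12:52: 52 x 6 = 312 degrees

Final answer: 312 degrees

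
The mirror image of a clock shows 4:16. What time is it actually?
Reflection across the vertical (12-6) axis maps a hand at angle A degrees to (360 - A) degrees, which sends a reading of T minutes past 12:00 to (720 - T) minutes past 12:00.
Mirror reads 4:16 = 256 minutes past 12:00.
Actual time: (720 - 256) mod 720 = 464 minutes = 7:44.

Final answer: 7:44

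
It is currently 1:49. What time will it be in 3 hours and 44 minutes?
Starting time: 1:49
Adding 44 minutes to 49 minutes: 49 + 44 = 93 minutes = 1 hour and 33 minutes
Adding 3 hours: 1 + 3 + 1 (carry) = 5
Final time: 5:33

Final answer: 5:33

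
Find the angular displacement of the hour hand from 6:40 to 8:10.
The hour hand moves 0.5 degrees per minute.
Time elapsed: 8:10 - 6:40 = 90 minutes
Angular displacement: 90 x 0.5 = 45 degrees

Final answer: 45 degrees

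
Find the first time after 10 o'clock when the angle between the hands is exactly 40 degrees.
At t minutes past 10:00, the hour hand is at 30 x 10 + 0.5t degrees and the minute hand is at 6t degrees.
The smaller angle between them is 40 degrees when |30H - 5.5t| = 40 or |30H - 5.5t| = 320.
With H = 10, solve 30 x 10 - 5.5t = +/- target for each target:
  t = (30 x 10 - 40) / 5.5 = 47.27
  t = (30 x 10 + 40) / 5.5 = 61.82 (outside (0, 60))
  t = (30 x 10 - 320) / 5.5 = -3.64 (outside (0, 60))
  t = (30 x 10 + 320) / 5.5 = 112.73 (outside (0, 60))
Valid solutions in (0, 60): {47.27} minutes.
The first occurrence is t = 47.27 minutes.
The hands form a 40-degree angle at 47.27 minutes past 10:00.

Final answer: 47.27 minutes past 10:00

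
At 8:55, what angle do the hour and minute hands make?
Hour hand position: 8 x 30 + 55 x 0.5 = 267.5 degrees
Minute hand position: 55 x 6 = 330 degrees
Difference: |267.5 - 330| = 62.5 degrees
The angle between the hands is 62.5 degrees

Final answer: 62.5 degrees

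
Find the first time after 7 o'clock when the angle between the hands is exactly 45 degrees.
At t minutes past 7:00, the hour hand is at 30 x 7 + 0.5t degrees and the minute hand is at 6t degrees.
The smaller angle between them is 45 degrees when |30H - 5.5t| = 45 or |30H - 5.5t| = 315.
With H = 7, solve 30 x 7 - 5.5t = +/- target for each target:
  t = (30 x 7 - 45) / 5.5 = 30
  t = (30 x 7 + 45) / 5.5 = 46.36
  t = (30 x 7 - 315) / 5.5 = -19.09 (outside (0, 60))
  t = (30 x 7 + 315) / 5.5 = 95.45 (outside (0, 60))
Valid solutions in (0, 60): {30, 46.36} minutes.
The first occurrence is t = 30 minutes.
The hands form a 45-degree angle at 30 minutes past 7:00.

Final answer: 30 minutes past 7:00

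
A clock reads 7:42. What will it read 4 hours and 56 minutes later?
Starting time: 7:42
Adding 56 minutes to 42 minutes: 42 + 56 = 98 minutes = 1 hour and 38 minutes
Adding 4 hours: 7 + 4 + 1 (carry) = 12
Final time: 12:38

Final answer: 12:38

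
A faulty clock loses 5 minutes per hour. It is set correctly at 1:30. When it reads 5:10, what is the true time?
For every 60 true minutes, the faulty clock advances 55 minutes, so 1 faulty-clock minute corresponds to 60/55 true minutes.
From 1:30 to 5:10 on the faulty dial is 220 minutes.
True elapsed: 220 x 60/55 = 240 minutes = 4 hours.
True time: 1:30 + 4 hours = 5:30.

Final answer: 5:30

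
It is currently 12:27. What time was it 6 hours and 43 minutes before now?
Starting time: 12:27 = 27 total minutes past 12:00
Subtracting: 6 hours and 43 minutes = 403 minutes
27 - 403 = -376 (negative, add 12 hours = 720) = 344 minutes
= 5 hours and 44 minutes past 12:00 = 5:44

Final answer: 5:44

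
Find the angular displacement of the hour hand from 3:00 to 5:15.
The hour hand moves 0.5 degrees per minute.
Time elapsed: 5:15 - 3:00 = 135 minutes
Angular displacement: 135 x 0.5 = 67.5 degrees

Final answer: 67.5 degrees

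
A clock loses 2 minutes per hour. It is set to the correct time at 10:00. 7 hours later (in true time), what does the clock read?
For every 60 true minutes, the faulty clock advances 60 - 2 = 58 minutes.
True elapsed: 7 hours = 420 minutes.
Faulty clock advances: 420 x 58/60 = 406 minutes (drift: 14 minutes behind).
Shown time: 10:00 + 406 minutes = 4:46.

Final answer: 4:46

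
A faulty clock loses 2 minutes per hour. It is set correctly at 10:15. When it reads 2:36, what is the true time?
For every 60 true minutes, the faulty clock advances 58 minutes, so 1 faulty-clock minute corresponds to 60/58 true minutes.
From 10:15 to 2:36 on the faulty dial is 261 minutes.
True elapsed: 261 x 60/58 = 270 minutes = 4 hours and 30 minutes.
True time: 10:15 + 4 hours and 30 minutes = 2:45.

Final answer: 2:45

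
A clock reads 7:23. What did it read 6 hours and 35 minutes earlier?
Starting time: 7:23 = 443 total minutes past 12:00
Subtracting: 6 hours and 35 minutes = 395 minutes
443 - 395 = 48 minutes
= 48 minutes past 12:00 = 12:48

Final answer: 12:48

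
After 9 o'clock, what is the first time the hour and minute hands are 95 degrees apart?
At t minutes past 9:00, the hour hand is at 30 x 9 + 0.5t degrees and the minute hand is at 6t degrees.
The smaller angle between them is 95 degrees when |30H - 5.5t| = 95 or |30H - 5.5t| = 265.
With H = 9, solve 30 x 9 - 5.5t = +/- target for each target:
  t = (30 x 9 - 95) / 5.5 = 31.82
  t = (30 x 9 + 95) / 5.5 = 66.36 (outside (0, 60))
  t = (30 x 9 - 265) / 5.5 = 0.91
  t = (30 x 9 + 265) / 5.5 = 97.27 (outside (0, 60))
Valid solutions in (0, 60): {0.91, 31.82} minutes.
The first occurrence is t = 0.91 minutes.
The hands form a 95-degree angle at 0.91 minutes past 9:00.

Final answer: 0.91 minutes past 9:00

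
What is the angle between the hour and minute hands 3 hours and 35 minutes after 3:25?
First find the time 3 hours and 35 minutes after 3:25.
Total minutes: 3 x 60 + 25 + 3 x 60 + 35 = 420.
420 mod 720 = 420 minutes = 7:00.
Now compute the angle at 7:00:
Hour hand: 7 x 30 + 0 x 0.5 = 210 degrees
Minute hand: 0 x 6 = 0 degrees
Difference: |210 - 0| = 210 degrees
Smaller angle: 360 - 210 = 150 degrees

Final answer: 150 degrees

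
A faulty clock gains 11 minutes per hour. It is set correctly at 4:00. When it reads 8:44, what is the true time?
For every 60 true minutes, the faulty clock advances 71 minutes, so 1 faulty-clock minute corresponds to 60/71 true minutes.
From 4:00 to 8:44 on the faulty dial is 284 minutes.
True elapsed: 284 x 60/71 = 240 minutes = 4 hours.
True time: 4:00 + 4 hours = 8:00.

Final answer: 8:00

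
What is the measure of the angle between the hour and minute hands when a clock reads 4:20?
Hour hand position: 4 x 30 + 20 x 0.5 = 130 degrees
Minute hand position: 20 x 6 = 120 degrees
Difference: |130 - 120| = 10 degrees
The angle between the hands is 10 degrees

Final answer: 10 degrees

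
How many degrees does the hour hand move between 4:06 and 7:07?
The hour hand moves 0.5 degrees per minute.
Time elapsed: 7:07 - 4:06 = 181 minutes
Angular displacement: 181 x 0.5 = 90.5 degrees

Final answer: 90.5 degrees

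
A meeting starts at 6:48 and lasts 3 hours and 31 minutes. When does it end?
Starting time: 6:48
Adding 31 minutes to 48 minutes: 48 + 31 = 79 minutes = 1 hour and 19 minutes
Adding 3 hours: 6 + 3 + 1 (carry) = 10
Final time: 10:19

Final answer: 10:19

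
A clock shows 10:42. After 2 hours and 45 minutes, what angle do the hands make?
First find the time 2 hours and 45 minutes after 10:42.
Total minutes: 10 x 60 + 42 + 2 x 60 + 45 = 807.
807 mod 720 = 87 minutes = 1:27.
Now compute the angle at 1:27:
Hour hand: 1 x 30 + 27 x 0.5 = 43.5 degrees
Minute hand: 27 x 6 = 162 degrees
Difference: |43.5 - 162| = 118.5 degrees
The angle is 118.5 degrees

Final answer: 118.5 degrees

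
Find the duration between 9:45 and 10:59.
From 9:45 to 10:59:
(10 x 60 + 59) - (9 x 60 + 45) = 659 - 585 = 74 minutes
= 1 hour and 14 minutes

Final answer: 1 hour and 14 minutes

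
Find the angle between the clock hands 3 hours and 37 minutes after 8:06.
First find the time 3 hours and 37 minutes after 8:06.
Total minutes: 8 x 60 + 6 + 3 x 60 + 37 = 703.
703 mod 720 = 703 minutes = 11:43.
Now compute the angle at 11:43:
Hour hand: 11 x 30 + 43 x 0.5 = 351.5 degrees
Minute hand: 43 x 6 = 258 degrees
Difference: |351.5 - 258| = 93.5 degrees
The angle is 93.5 degrees

Final answer: 93.5 degrees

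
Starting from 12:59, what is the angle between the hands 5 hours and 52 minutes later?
First find the time 5 hours and 52 minutes after 12:59.
Total minutes: 12 x 60 + 59 + 5 x 60 + 52 = 1131.
1131 mod 720 = 411 minutes = 6:51.
Now compute the angle at 6:51:
Hour hand: 6 x 30 + 51 x 0.5 = 205.5 degrees
Minute hand: 51 x 6 = 306 degrees
Difference: |205.5 - 306| = 100.5 degrees
The angle is 100.5 degrees

Final answer: 100.5 degrees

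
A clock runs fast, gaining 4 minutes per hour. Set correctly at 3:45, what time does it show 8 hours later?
For every 60 true minutes, the faulty clock advances 60 + 4 = 64 minutes.
True elapsed: 8 hours = 480 minutes.
Faulty clock advances: 480 x 64/60 = 512 minutes (drift: 32 minutes ahead).
Shown time: 3:45 + 512 minutes = 12:17.

Final answer: 12:17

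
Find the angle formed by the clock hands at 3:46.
Hour hand position: 3 x 30 + 46 x 0.5 = 113 degrees
Minute hand position: 46 x 6 = 276 degrees
Difference: |113 - 276| = 163 degrees
The angle between the hands is 163 degrees

Final answer: 163 degrees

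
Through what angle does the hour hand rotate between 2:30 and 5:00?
The hour hand moves 0.5 degrees per minute.
Time elapsed: 5:00 - 2:30 = 150 minutes
Angular displacement: 150 x 0.5 = 75 degrees

Final answer: 75 degrees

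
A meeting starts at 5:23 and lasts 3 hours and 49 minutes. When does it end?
Starting time: 5:23
Adding 49 minutes to 23 minutes: 23 + 49 = 72 minutes = 1 hour and 12 minutes
Adding 3 hours: 5 + 3 + 1 (carry) = 9
Final time: 9:12

Final answer: 9:12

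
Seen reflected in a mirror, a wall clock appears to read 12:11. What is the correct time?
Reflection across the vertical (12-6) axis maps a hand at angle A degrees to (360 - A) degrees, which sends a reading of T minutes past 12:00 to (720 - T) minutes past 12:00.
Mirror reads 12:11 = 11 minutes past 12:00.
Actual time: (720 - 11) mod 720 = 709 minutes = 11:49.

Final answer: 11:49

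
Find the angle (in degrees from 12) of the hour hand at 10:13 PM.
The hour hand moves 30 degrees per hour and 0.5 degrees per minute.
At 10:13: (10) x 30 + 13 x 0.5 = 300 + 6.5 = 306.5 degrees

Final answer: 306.5 degrees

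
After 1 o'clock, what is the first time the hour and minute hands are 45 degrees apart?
At t minutes past 1:00, the hour hand is at 30 x 1 + 0.5t degrees and the minute hand is at 6t degrees.
The smaller angle between them is 45 degrees when |30H - 5.5t| = 45 or |30H - 5.5t| = 315.
With H = 1, solve 30 x 1 - 5.5t = +/- target for each target:
  t = (30 x 1 - 45) / 5.5 = -2.73 (outside (0, 60))
  t = (30 x 1 + 45) / 5.5 = 13.64
  t = (30 x 1 - 315) / 5.5 = -51.82 (outside (0, 60))
  t = (30 x 1 + 315) / 5.5 = 62.73 (outside (0, 60))
Valid solutions in (0, 60): {13.64} minutes.
The first occurrence is t = 13.64 minutes.
The hands form a 45-degree angle at 13.64 minutes past 1:00.

Final answer: 13.64 minutes past 1:00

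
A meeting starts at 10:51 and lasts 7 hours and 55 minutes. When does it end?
Starting time: 10:51
Adding 55 minutes to 51 minutes: 51 + 55 = 106 minutes = 1 hour and 46 minutes
Adding 7 hours: 10 + 7 + 1 (carry) = 18 - 12 = 6
Final time: 6:46

Final answer: 6:46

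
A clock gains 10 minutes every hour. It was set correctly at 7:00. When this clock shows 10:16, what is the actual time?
For every 60 true minutes, the faulty clock advances 70 minutes, so 1 faulty-clock minute corresponds to 60/70 true minutes.
From 7:00 to 10:16 on the faulty dial is 196 minutes.
True elapsed: 196 x 60/70 = 168 minutes = 2 hours and 48 minutes.
True time: 7:00 + 2 hours and 48 minutes = 9:48.

Final answer: 9:48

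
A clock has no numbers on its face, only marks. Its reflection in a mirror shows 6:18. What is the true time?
Reflection across the vertical (12-6) axis maps a hand at angle A degrees to (360 - A) degrees, which sends a reading of T minutes past 12:00 to (720 - T) minutes past 12:00.
Mirror reads 6:18 = 378 minutes past 12:00.
Actual time: (720 - 378) mod 720 = 342 minutes = 5:42.

Final answer: 5:42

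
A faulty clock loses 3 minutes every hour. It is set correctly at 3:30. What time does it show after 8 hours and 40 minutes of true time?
For every 60 true minutes, the faulty clock advances 60 - 3 = 57 minutes.
True elapsed: 8 hours and 40 minutes = 520 minutes.
Faulty clock advances: 520 x 57/60 = 494 minutes (drift: 26 minutes behind).
Shown time: 3:30 + 494 minutes = 11:44.

Final answer: 11:44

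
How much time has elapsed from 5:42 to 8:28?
From 5:42 to 8:28:
(8 x 60 + 28) - (5 x 60 + 42) = 508 - 342 = 166 minutes
= 2 hours and 46 minutes

Final answer: 2 hours and 46 minutes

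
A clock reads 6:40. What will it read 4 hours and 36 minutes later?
Starting time: 6:40
Adding 36 minutes to 40 minutes: 40 + 36 = 76 minutes = 1 hour and 16 minutes
Adding 4 hours: 6 + 4 + 1 (carry) = 11
Final time: 11:16

Final answer: 11:16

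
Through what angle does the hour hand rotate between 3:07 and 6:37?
The hour hand moves 0.5 degrees per minute.
Time elapsed: 6:37 - 3:07 = 210 minutes
Angular displacement: 210 x 0.5 = 105 degrees

Final answer: 105 degrees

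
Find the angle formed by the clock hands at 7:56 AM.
Hour hand position: 7 x 30 + 56 x 0.5 = 238 degrees
Minute hand position: 56 x 6 = 336 degrees
Difference: |238 - 336| = 98 degrees
The angle between the hands is 98 degrees

Final answer: 98 degrees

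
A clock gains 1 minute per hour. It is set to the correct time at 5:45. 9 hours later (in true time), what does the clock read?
For every 60 true minutes, the faulty clock advances 60 + 1 = 61 minutes.
True elapsed: 9 hours = 540 minutes.
Faulty clock advances: 540 x 61/60 = 549 minutes (drift: 9 minutes ahead).
Shown time: 5:45 + 549 minutes = 2:54.

Final answer: 2:54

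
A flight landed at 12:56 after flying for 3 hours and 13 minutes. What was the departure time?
Starting time: 12:56 = 56 total minutes past 12:00
Subtracting: 3 hours and 13 minutes = 193 minutes
56 - 193 = -137 (negative, add 12 hours = 720) = 583 minutes
= 9 hours and 43 minutes past 12:00 = 9:43

Final answer: 9:43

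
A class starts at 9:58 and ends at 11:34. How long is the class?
From 9:58 to 11:34:
(11 x 60 + 34) - (9 x 60 + 58) = 694 - 598 = 96 minutes
= 1 hour and 36 minutes

Final answer: 1 hour and 36 minutes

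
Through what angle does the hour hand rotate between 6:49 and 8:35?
The hour hand moves 0.5 degrees per minute.
Time elapsed: 8:35 - 6:49 = 106 minutes
Angular displacement: 106 x 0.5 = 53 degrees

Final answer: 53 degrees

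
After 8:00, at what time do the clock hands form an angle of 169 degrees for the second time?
At t minutes past 8:00, the hour hand is at 30 x 8 + 0.5t degrees and the minute hand is at 6t degrees.
The smaller angle between them is 169 degrees when |30H - 5.5t| = 169 or |30H - 5.5t| = 191.
With H = 8, solve 30 x 8 - 5.5t = +/- target for each target:
  t = (30 x 8 - 169) / 5.5 = 12.91
  t = (30 x 8 + 169) / 5.5 = 74.36 (outside (0, 60))
  t = (30 x 8 - 191) / 5.5 = 8.91
  t = (30 x 8 + 191) / 5.5 = 78.36 (outside (0, 60))
Valid solutions in (0, 60): {8.91, 12.91} minutes.
The second occurrence is t = 12.91 minutes.
The hands form a 169-degree angle at 12.91 minutes past 8:00.

Final answer: 12.91 minutes past 8:00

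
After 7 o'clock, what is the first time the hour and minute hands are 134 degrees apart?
At t minutes past 7:00, the hour hand is at 30 x 7 + 0.5t degrees and the minute hand is at 6t degrees.
The smaller angle between them is 134 degrees when |30H - 5.5t| = 134 or |30H - 5.5t| = 226.
With H = 7, solve 30 x 7 - 5.5t = +/- target for each target:
  t = (30 x 7 - 134) / 5.5 = 13.82
  t = (30 x 7 + 134) / 5.5 = 62.55 (outside (0, 60))
  t = (30 x 7 - 226) / 5.5 = -2.91 (outside (0, 60))
  t = (30 x 7 + 226) / 5.5 = 79.27 (outside (0, 60))
Valid solutions in (0, 60): {13.82} minutes.
The first occurrence is t = 13.82 minutes.
The hands form a 134-degree angle at 13.82 minutes past 7:00.

Final answer: 13.82 minutes past 7:00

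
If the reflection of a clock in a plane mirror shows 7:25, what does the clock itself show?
Reflection across the vertical (12-6) axis maps a hand at angle A degrees to (360 - A) degrees, which sends a reading of T minutes past 12:00 to (720 - T) minutes past 12:00.
Mirror reads 7:25 = 445 minutes past 12:00.
Actual time: (720 - 445) mod 720 = 275 minutes = 4:35.

Final answer: 4:35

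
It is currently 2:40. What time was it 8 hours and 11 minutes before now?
Starting time: 2:40 = 160 total minutes past 12:00
Subtracting: 8 hours and 11 minutes = 491 minutes
160 - 491 = -331 (negative, add 12 hours = 720) = 389 minutes
= 6 hours and 29 minutes past 12:00 = 6:29

Final answer: 6:29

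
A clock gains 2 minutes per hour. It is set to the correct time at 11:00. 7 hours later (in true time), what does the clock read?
For every 60 true minutes, the faulty clock advances 60 + 2 = 62 minutes.
True elapsed: 7 hours = 420 minutes.
Faulty clock advances: 420 x 62/60 = 434 minutes (drift: 14 minutes ahead).
Shown time: 11:00 + 434 minutes = 6:14.

Final answer: 6:14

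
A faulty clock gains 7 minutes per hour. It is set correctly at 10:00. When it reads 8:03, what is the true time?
For every 60 true minutes, the faulty clock advances 67 minutes, so 1 faulty-clock minute corresponds to 60/67 true minutes.
From 10:00 to 8:03 on the faulty dial is 603 minutes.
True elapsed: 603 x 60/67 = 540 minutes = 9 hours.
True time: 10:00 + 9 hours = 7:00.

Final answer: 7:00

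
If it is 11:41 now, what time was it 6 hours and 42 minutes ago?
Starting time: 11:41 = 701 total minutes past 12:00
Subtracting: 6 hours and 42 minutes = 402 minutes
701 - 402 = 299 minutes
= 4 hours and 59 minutes past 12:00 = 4:59

Final answer: 4:59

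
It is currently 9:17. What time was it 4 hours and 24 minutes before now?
Starting time: 9:17 = 557 total minutes past 12:00
Subtracting: 4 hours and 24 minutes = 264 minutes
557 - 264 = 293 minutes
= 4 hours and 53 minutes past 12:00 = 4:53

Final answer: 4:53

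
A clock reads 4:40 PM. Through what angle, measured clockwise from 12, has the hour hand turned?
The hour hand moves 30 degrees per hour and 0.5 degrees per minute.
At 4:40: (4) x 30 + 40 x 0.5 = 120 + 20 = 140 degrees

Final answer: 140 degrees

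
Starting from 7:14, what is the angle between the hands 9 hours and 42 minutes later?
First find the time 9 hours and 42 minutes after 7:14.
Total minutes: 7 x 60 + 14 + 9 x 60 + 42 = 1016.
1016 mod 720 = 296 minutes = 4:56.
Now compute the angle at 4:56:
Hour hand: 4 x 30 + 56 x 0.5 = 148 degrees
Minute hand: 56 x 6 = 336 degrees
Difference: |148 - 336| = 188 degrees
Smaller angle: 360 - 188 = 172 degrees

Final answer: 172 degrees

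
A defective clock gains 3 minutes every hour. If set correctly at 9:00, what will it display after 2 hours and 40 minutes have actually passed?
For every 60 true minutes, the faulty clock advances 60 + 3 = 63 minutes.
True elapsed: 2 hours and 40 minutes = 160 minutes.
Faulty clock advances: 160 x 63/60 = 168 minutes (drift: 8 minutes ahead).
Shown time: 9:00 + 168 minutes = 11:48.

Final answer: 11:48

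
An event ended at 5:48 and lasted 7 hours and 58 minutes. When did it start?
Starting time: 5:48 = 348 total minutes past 12:00
Subtracting: 7 hours and 58 minutes = 478 minutes
348 - 478 = -130 (negative, add 12 hours = 720) = 590 minutes
= 9 hours and 50 minutes past 12:00 = 9:50

Final answer: 9:50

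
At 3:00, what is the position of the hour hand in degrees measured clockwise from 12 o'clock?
The hour hand moves 30 degrees per hour and 0.5 degrees per minute.
At 3:00: (3) x 30 + 0 x 0.5 = 90 + 0 = 90 degrees

Final answer: 90 degrees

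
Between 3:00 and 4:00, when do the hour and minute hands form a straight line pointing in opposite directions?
For hands to be 180 degrees apart: |30H - 5.5t| = 180
With H = 3: t = (30 x 3 + 180)/5.5 = 49.09 or t = (30 x 3 - 180)/5.5 = -16.36
First valid solution (0 < t < 60): t = 49.09 minutes
The hands are opposite at 49.09 minutes past 3:00.

Final answer: 49.09 minutes past 3:00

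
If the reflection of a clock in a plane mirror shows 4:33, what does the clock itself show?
Reflection across the vertical (12-6) axis maps a hand at angle A degrees to (360 - A) degrees, which sends a reading of T minutes past 12:00 to (720 - T) minutes past 12:00.
Mirror reads 4:33 = 273 minutes past 12:00.
Actual time: (720 - 273) mod 720 = 447 minutes = 7:27.

Final answer: 7:27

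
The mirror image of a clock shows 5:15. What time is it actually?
Reflection across the vertical (12-6) axis maps a hand at angle A degrees to (360 - A) degrees, which sends a reading of T minutes past 12:00 to (720 - T) minutes past 12:00.
Mirror reads 5:15 = 315 minutes past 12:00.
Actual time: (720 - 315) mod 720 = 405 minutes = 6:45.

Final answer: 6:45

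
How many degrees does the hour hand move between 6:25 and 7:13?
The hour hand moves 0.5 degrees per minute.
Time elapsed: 7:13 - 6:25 = 48 minutes
Angular displacement: 48 x 0.5 = 24 degrees

Final answer: 24 degrees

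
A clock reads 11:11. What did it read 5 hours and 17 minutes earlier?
Starting time: 11:11 = 671 total minutes past 12:00
Subtracting: 5 hours and 17 minutes = 317 minutes
671 - 317 = 354 minutes
= 5 hours and 54 minutes past 12:00 = 5:54

Final answer: 5:54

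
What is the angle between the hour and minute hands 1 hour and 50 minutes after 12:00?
First find the time 1 hour and 50 minutes after 12:00.
Total minutes: 12 x 60 + 0 + 1 x 60 + 50 = 830.
830 mod 720 = 110 minutes = 1:50.
Now compute the angle at 1:50:
Hour hand: 1 x 30 + 50 x 0.5 = 55 degrees
Minute hand: 50 x 6 = 300 degrees
Difference: |55 - 300| = 245 degrees
Smaller angle: 360 - 245 = 115 degrees

Final answer: 115 degrees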